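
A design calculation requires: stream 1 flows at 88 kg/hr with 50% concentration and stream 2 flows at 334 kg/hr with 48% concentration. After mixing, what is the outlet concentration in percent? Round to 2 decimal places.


Mass balance on solute: F1*x1 + F2*x2 = F3*x3
F3 = F1 + F2 = 88 + 334 = 422 kg/hr
x3 = (F1*x1 + F2*x2)/F3
x3 = (88*0.5 + 334*0.48) / 422
x3 = 48.42%


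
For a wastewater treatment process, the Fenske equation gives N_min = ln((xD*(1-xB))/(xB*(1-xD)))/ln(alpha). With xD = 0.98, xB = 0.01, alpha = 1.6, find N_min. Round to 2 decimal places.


N_min = ln((xD*(1-xB))/(xB*(1-xD))) / ln(alpha)
Numerator inside ln: 0.9702 / 0.0002 = 4851.0
ln(4851.0) = 8.48694
ln(alpha) = ln(1.6) = 0.470004
N_min = 8.48694 / 0.470004 = 18.06


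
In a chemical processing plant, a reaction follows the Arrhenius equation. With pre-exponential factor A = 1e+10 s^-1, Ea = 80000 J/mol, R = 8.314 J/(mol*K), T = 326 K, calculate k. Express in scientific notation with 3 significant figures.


k = A * exp(-Ea/(R*T))
k = 1e+10 * exp(-80000 / (8.314 * 326))
k = 1e+10 * exp(-29.516331)
k = 1.52e-03


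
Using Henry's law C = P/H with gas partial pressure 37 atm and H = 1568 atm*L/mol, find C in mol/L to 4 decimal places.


C = P / H
C = 37 / 1568
C = 0.0236 mol/L


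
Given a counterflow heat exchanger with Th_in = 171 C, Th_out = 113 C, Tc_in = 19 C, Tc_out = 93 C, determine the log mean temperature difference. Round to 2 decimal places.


dT1 = Th_in - Tc_out = 171 - 93 = 78
dT2 = Th_out - Tc_in = 113 - 19 = 94
LMTD = (dT1 - dT2) / ln(dT1/dT2)
LMTD = (78 - 94) / ln(78/94)
LMTD = 85.75 K


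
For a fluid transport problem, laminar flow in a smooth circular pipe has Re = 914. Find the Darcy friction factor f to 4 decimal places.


f = 64 / Re
f = 64 / 914
f = 0.0700


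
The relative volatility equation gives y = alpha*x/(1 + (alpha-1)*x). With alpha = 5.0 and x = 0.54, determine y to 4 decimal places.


y = alpha*x / (1 + (alpha-1)*x)
y = 5.0*0.54 / (1 + (5.0-1)*0.54)
y = 2.7 / (1 + 2.16)
y = 2.7 / 3.16
y = 0.8544


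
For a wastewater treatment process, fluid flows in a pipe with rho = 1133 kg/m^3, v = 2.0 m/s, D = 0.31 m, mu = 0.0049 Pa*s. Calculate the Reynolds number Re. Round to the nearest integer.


Re = rho * v * D / mu
Re = 1133 * 2.0 * 0.31 / 0.0049
Re = 702.46 / 0.0049
Re = 143359


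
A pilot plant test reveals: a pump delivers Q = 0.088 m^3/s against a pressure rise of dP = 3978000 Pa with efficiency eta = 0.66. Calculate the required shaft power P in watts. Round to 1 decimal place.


P = Q * dP / eta
P = 0.088 * 3978000 / 0.66
P = 350064.0 / 0.66
P = 530400.0 W


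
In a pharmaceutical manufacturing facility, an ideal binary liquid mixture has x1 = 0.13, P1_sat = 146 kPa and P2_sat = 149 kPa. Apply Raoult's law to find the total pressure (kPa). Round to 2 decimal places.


P = x1*P1_sat + x2*P2_sat
x2 = 1 - x1 = 1 - 0.13 = 0.87
P = 0.13*146 + 0.87*149
P = 18.98 + 129.63
P = 148.61 kPa


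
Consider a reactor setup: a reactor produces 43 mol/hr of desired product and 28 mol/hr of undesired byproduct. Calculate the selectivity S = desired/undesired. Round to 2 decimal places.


S = desired product rate / undesired product rate
S = 43 / 28
S = 1.54


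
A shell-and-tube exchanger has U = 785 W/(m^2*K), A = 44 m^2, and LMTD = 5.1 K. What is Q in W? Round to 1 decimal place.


Q = U * A * LMTD
Q = 785 * 44 * 5.1
Q = 176154.0 W


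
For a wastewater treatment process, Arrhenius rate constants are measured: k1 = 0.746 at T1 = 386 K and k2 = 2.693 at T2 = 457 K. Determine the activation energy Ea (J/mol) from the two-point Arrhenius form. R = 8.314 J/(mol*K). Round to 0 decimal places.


Ea = R * ln(k2/k1) / (1/T1 - 1/T2)
ln(k2/k1) = ln(2.693/0.746) = 1.2836855
1/T1 - 1/T2 = 1/386 - 1/457 = 0.000402489768
Ea = 8.314 * 1.2836855 / 0.000402489768
Ea = 26516 J/mol


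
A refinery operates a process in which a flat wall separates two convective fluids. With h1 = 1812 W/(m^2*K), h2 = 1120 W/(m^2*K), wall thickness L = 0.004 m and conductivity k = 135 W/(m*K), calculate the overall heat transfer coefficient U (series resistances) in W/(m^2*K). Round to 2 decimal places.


1/U = 1/h1 + L/k + 1/h2
1/U = 1/1812 + 0.004/135 + 1/1120
1/U = 0.0005518764 + 2.96296e-05 + 0.0008928571
1/U = 0.0014743631
U = 678.26 W/(m^2*K)


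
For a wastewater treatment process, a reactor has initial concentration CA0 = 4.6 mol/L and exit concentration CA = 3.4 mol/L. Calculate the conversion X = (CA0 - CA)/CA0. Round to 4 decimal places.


X = (CA0 - CA) / CA0
X = (4.6 - 3.4) / 4.6
X = 1.2 / 4.6
X = 0.2609


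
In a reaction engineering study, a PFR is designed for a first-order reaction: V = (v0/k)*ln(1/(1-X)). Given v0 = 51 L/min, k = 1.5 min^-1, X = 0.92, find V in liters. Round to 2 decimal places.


V = (v0/k) * ln(1/(1-X))
V = (51/1.5) * ln(1/(1-0.92))
V = 34.0 * ln(12.5)
V = 34.0 * 2.525729
V = 85.87 L


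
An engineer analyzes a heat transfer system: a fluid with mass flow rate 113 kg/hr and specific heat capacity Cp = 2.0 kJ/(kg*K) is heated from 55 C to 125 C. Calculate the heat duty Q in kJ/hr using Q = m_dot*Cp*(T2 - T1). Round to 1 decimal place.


Q = m_dot * Cp * (T2 - T1)
Q = 113 * 2.0 * (125 - 55)
Q = 113 * 2.0 * 70
Q = 15820.0 kJ/hr


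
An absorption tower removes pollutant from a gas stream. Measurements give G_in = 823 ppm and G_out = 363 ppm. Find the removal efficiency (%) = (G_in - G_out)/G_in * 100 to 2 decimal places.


Efficiency = (G_in - G_out) / G_in * 100%
Efficiency = (823 - 363) / 823 * 100
Efficiency = 460 / 823 * 100
Efficiency = 55.89%


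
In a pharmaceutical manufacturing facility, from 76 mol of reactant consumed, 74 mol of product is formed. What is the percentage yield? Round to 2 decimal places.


Yield = (moles product / moles consumed) * 100%
Yield = (74 / 76) * 100
Yield = 0.9737 * 100
Yield = 97.37%


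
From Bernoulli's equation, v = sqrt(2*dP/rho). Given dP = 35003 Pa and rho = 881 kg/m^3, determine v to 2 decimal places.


v = sqrt(2*dP/rho)
v = sqrt(2*35003/881)
v = sqrt(79.461975)
v = 8.91 m/s


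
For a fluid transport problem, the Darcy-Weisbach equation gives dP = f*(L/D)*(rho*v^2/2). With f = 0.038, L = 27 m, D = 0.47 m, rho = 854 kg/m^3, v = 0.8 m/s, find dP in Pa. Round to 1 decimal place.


dP = f * (L/D) * (rho*v^2/2)
dP = 0.038 * (27/0.47) * (854*0.8^2/2)
L/D = 57.44680851
rho*v^2/2 = 854*0.64/2 = 273.28
dP = 0.038 * 57.44680851 * 273.28
dP = 596.6 Pa


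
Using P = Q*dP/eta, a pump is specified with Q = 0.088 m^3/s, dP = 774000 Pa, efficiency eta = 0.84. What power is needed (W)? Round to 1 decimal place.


P = Q * dP / eta
P = 0.088 * 774000 / 0.84
P = 68112.0 / 0.84
P = 81085.7 W


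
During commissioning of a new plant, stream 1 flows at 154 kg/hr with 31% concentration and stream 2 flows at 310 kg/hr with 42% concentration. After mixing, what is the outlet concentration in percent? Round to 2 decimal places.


Mass balance on solute: F1*x1 + F2*x2 = F3*x3
F3 = F1 + F2 = 154 + 310 = 464 kg/hr
x3 = (F1*x1 + F2*x2)/F3
x3 = (154*0.31 + 310*0.42) / 464
x3 = 38.35%


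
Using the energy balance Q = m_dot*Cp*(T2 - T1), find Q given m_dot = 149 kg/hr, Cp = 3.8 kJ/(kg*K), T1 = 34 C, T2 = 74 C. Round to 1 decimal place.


Q = m_dot * Cp * (T2 - T1)
Q = 149 * 3.8 * (74 - 34)
Q = 149 * 3.8 * 40
Q = 22648.0 kJ/hr


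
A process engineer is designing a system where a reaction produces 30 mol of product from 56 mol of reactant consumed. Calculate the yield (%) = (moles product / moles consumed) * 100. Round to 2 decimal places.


Yield = (moles product / moles consumed) * 100%
Yield = (30 / 56) * 100
Yield = 0.5357 * 100
Yield = 53.57%


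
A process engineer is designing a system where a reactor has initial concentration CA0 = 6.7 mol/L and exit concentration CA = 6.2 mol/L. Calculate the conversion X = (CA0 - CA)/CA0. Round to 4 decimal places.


X = (CA0 - CA) / CA0
X = (6.7 - 6.2) / 6.7
X = 0.5 / 6.7
X = 0.0746


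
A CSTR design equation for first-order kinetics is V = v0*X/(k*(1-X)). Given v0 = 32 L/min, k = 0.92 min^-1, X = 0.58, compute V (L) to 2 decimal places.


V = v0 * X / (k * (1 - X))
V = 32 * 0.58 / (0.92 * (1 - 0.58))
V = 18.56 / (0.92 * 0.42)
V = 18.56 / 0.3864
V = 48.03 L


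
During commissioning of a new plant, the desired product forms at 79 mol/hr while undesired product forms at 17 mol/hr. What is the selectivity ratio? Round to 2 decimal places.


S = desired product rate / undesired product rate
S = 79 / 17
S = 4.65


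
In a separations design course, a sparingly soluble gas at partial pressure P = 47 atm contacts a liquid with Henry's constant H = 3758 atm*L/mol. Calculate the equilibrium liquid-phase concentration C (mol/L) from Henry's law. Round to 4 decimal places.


C = P / H
C = 47 / 3758
C = 0.0125 mol/L


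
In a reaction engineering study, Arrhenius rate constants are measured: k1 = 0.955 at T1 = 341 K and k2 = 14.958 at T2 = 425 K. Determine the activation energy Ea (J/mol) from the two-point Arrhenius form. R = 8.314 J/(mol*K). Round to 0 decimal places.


Ea = R * ln(k2/k1) / (1/T1 - 1/T2)
ln(k2/k1) = ln(14.958/0.955) = 2.7512902
1/T1 - 1/T2 = 1/341 - 1/425 = 0.000579610143
Ea = 8.314 * 2.7512902 / 0.000579610143
Ea = 39465 J/mol


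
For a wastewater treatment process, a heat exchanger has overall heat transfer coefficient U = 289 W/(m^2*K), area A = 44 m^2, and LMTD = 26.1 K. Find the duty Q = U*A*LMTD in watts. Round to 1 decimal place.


Q = U * A * LMTD
Q = 289 * 44 * 26.1
Q = 331887.6 W


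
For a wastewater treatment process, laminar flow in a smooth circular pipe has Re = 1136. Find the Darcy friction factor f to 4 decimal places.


f = 64 / Re
f = 64 / 1136
f = 0.0563


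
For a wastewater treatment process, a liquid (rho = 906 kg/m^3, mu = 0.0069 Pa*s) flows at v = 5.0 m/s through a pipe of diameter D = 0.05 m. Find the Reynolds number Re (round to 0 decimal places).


Re = rho * v * D / mu
Re = 906 * 5.0 * 0.05 / 0.0069
Re = 226.5 / 0.0069
Re = 32826


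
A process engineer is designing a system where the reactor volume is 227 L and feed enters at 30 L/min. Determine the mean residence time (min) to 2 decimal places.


tau = V / v0
tau = 227 / 30
tau = 7.57 min


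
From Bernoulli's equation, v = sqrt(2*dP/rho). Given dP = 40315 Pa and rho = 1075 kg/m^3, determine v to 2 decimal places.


v = sqrt(2*dP/rho)
v = sqrt(2*40315/1075)
v = sqrt(75.004651)
v = 8.66 m/s


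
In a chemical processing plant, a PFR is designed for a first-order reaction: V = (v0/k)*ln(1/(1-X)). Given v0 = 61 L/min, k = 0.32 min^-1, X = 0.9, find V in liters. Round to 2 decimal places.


V = (v0/k) * ln(1/(1-X))
V = (61/0.32) * ln(1/(1-0.9))
V = 190.625 * ln(10.0)
V = 190.625 * 2.302585
V = 438.93 L


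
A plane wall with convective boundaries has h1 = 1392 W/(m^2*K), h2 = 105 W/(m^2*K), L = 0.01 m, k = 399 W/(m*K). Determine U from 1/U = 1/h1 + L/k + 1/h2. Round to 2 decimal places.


1/U = 1/h1 + L/k + 1/h2
1/U = 1/1392 + 0.01/399 + 1/105
1/U = 0.0007183908 + 2.50627e-05 + 0.0095238095
1/U = 0.010267263
U = 97.40 W/(m^2*K)


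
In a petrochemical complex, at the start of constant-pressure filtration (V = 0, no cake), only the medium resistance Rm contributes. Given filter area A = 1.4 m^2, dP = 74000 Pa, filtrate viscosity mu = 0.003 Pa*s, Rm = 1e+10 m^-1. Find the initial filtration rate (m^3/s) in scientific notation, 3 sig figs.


rate = A * dP / (mu * Rm)
rate = 1.4 * 74000 / (0.003 * 1e+10)
rate = 103600.0 / 3.000e+07
rate = 3.45e-03 m^3/s


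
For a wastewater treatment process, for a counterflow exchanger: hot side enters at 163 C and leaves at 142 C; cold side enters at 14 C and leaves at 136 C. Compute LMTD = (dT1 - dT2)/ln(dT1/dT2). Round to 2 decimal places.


dT1 = Th_in - Tc_out = 163 - 136 = 27
dT2 = Th_out - Tc_in = 142 - 14 = 128
LMTD = (dT1 - dT2) / ln(dT1/dT2)
LMTD = (27 - 128) / ln(27/128)
LMTD = 64.90 K


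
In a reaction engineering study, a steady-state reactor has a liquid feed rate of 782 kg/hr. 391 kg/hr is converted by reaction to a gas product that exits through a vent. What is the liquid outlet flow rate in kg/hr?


Steady-state mass balance on the main outlet: F_out = F_in - F_removed
F_out = 782 - 391
F_out = 391 kg/hr


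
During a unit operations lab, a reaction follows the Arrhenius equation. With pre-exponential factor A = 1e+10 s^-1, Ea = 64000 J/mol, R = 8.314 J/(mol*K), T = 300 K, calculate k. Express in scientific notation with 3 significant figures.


k = A * exp(-Ea/(R*T))
k = 1e+10 * exp(-64000 / (8.314 * 300))
k = 1e+10 * exp(-25.65953)
k = 7.18e-02


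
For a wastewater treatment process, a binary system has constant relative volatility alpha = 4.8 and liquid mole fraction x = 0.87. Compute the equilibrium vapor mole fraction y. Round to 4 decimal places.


y = alpha*x / (1 + (alpha-1)*x)
y = 4.8*0.87 / (1 + (4.8-1)*0.87)
y = 4.176 / (1 + 3.306)
y = 4.176 / 4.306
y = 0.9698


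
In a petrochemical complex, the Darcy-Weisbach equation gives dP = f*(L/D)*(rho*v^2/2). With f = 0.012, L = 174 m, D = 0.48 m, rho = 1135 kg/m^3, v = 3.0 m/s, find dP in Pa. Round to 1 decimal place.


dP = f * (L/D) * (rho*v^2/2)
dP = 0.012 * (174/0.48) * (1135*3.0^2/2)
L/D = 362.5
rho*v^2/2 = 1135*9.0/2 = 5107.5
dP = 0.012 * 362.5 * 5107.5
dP = 22217.6 Pa


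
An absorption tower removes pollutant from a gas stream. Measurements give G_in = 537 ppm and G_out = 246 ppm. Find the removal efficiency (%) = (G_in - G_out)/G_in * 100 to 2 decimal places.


Efficiency = (G_in - G_out) / G_in * 100%
Efficiency = (537 - 246) / 537 * 100
Efficiency = 291 / 537 * 100
Efficiency = 54.19%


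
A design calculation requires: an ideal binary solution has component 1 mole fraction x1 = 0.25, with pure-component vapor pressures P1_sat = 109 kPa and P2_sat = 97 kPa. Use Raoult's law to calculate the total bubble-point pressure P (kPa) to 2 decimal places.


P = x1*P1_sat + x2*P2_sat
x2 = 1 - x1 = 1 - 0.25 = 0.75
P = 0.25*109 + 0.75*97
P = 27.25 + 72.75
P = 100.00 kPa


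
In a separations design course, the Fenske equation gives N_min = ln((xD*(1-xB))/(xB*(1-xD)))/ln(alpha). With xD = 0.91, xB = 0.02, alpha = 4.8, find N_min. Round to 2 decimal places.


N_min = ln((xD*(1-xB))/(xB*(1-xD))) / ln(alpha)
Numerator inside ln: 0.8918 / 0.0018 = 495.444444
ln(495.444444) = 6.205455
ln(alpha) = ln(4.8) = 1.568616
N_min = 6.205455 / 1.568616 = 3.96


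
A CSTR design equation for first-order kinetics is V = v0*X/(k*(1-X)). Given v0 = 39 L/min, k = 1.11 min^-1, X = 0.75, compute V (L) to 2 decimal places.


V = v0 * X / (k * (1 - X))
V = 39 * 0.75 / (1.11 * (1 - 0.75))
V = 29.25 / (1.11 * 0.25)
V = 29.25 / 0.2775
V = 105.41 L


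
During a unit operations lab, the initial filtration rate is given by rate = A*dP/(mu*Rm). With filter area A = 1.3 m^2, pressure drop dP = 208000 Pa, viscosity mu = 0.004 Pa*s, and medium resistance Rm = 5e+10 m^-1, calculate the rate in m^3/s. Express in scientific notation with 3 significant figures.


rate = A * dP / (mu * Rm)
rate = 1.3 * 208000 / (0.004 * 5e+10)
rate = 270400.0 / 2.000e+08
rate = 1.35e-03 m^3/s


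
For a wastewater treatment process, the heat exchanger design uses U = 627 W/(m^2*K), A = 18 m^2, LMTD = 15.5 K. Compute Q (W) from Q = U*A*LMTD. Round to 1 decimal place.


Q = U * A * LMTD
Q = 627 * 18 * 15.5
Q = 174933.0 W


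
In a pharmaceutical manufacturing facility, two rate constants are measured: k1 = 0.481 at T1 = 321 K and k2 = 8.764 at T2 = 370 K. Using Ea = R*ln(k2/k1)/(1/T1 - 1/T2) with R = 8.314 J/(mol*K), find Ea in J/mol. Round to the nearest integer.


Ea = R * ln(k2/k1) / (1/T1 - 1/T2)
ln(k2/k1) = ln(8.764/0.481) = 2.9025404
1/T1 - 1/T2 = 1/321 - 1/370 = 0.000412562095
Ea = 8.314 * 2.9025404 / 0.000412562095
Ea = 58492 J/mol


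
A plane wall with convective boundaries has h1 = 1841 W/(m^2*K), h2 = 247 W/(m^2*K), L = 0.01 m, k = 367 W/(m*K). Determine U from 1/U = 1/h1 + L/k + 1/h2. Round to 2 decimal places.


1/U = 1/h1 + L/k + 1/h2
1/U = 1/1841 + 0.01/367 + 1/247
1/U = 0.0005431831 + 2.7248e-05 + 0.004048583
1/U = 0.0046190141
U = 216.50 W/(m^2*K)


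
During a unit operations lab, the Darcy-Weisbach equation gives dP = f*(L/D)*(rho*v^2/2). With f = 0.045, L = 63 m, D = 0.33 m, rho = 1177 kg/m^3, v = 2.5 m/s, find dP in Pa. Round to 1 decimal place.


dP = f * (L/D) * (rho*v^2/2)
dP = 0.045 * (63/0.33) * (1177*2.5^2/2)
L/D = 190.90909091
rho*v^2/2 = 1177*6.25/2 = 3678.125
dP = 0.045 * 190.90909091 * 3678.125
dP = 31598.4 Pa


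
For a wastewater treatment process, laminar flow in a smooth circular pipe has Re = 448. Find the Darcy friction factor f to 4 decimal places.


f = 64 / Re
f = 64 / 448
f = 0.1429


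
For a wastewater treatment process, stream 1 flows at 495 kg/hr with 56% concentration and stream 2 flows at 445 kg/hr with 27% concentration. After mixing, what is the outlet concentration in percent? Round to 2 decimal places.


Mass balance on solute: F1*x1 + F2*x2 = F3*x3
F3 = F1 + F2 = 495 + 445 = 940 kg/hr
x3 = (F1*x1 + F2*x2)/F3
x3 = (495*0.56 + 445*0.27) / 940
x3 = 42.27%


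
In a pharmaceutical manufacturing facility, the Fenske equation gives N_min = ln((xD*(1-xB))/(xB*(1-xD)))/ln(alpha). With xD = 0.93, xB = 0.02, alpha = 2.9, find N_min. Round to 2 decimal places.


N_min = ln((xD*(1-xB))/(xB*(1-xD))) / ln(alpha)
Numerator inside ln: 0.9114 / 0.0014 = 651.0
ln(651.0) = 6.47851
ln(alpha) = ln(2.9) = 1.064711
N_min = 6.47851 / 1.064711 = 6.08


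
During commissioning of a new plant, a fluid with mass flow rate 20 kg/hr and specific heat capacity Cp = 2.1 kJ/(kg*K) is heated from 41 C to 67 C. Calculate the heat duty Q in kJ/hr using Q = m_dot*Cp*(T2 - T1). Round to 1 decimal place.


Q = m_dot * Cp * (T2 - T1)
Q = 20 * 2.1 * (67 - 41)
Q = 20 * 2.1 * 26
Q = 1092.0 kJ/hr


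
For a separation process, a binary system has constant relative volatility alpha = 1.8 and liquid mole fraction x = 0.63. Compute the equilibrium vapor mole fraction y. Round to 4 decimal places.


y = alpha*x / (1 + (alpha-1)*x)
y = 1.8*0.63 / (1 + (1.8-1)*0.63)
y = 1.134 / (1 + 0.504)
y = 1.134 / 1.504
y = 0.7540


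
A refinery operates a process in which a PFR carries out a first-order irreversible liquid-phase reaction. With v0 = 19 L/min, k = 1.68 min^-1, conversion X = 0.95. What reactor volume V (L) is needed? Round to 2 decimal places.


V = (v0/k) * ln(1/(1-X))
V = (19/1.68) * ln(1/(1-0.95))
V = 11.309524 * ln(20.0)
V = 11.309524 * 2.995732
V = 33.88 L


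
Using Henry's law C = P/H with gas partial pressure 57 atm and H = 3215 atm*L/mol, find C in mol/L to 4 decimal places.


C = P / H
C = 57 / 3215
C = 0.0177 mol/L


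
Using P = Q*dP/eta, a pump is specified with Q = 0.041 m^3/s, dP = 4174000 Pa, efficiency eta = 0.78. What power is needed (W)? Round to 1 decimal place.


P = Q * dP / eta
P = 0.041 * 4174000 / 0.78
P = 171134.0 / 0.78
P = 219402.6 W


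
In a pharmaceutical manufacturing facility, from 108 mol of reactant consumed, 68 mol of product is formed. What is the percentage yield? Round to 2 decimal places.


Yield = (moles product / moles consumed) * 100%
Yield = (68 / 108) * 100
Yield = 0.6296 * 100
Yield = 62.96%


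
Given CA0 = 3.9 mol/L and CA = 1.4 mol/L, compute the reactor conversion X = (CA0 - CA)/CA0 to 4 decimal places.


X = (CA0 - CA) / CA0
X = (3.9 - 1.4) / 3.9
X = 2.5 / 3.9
X = 0.6410


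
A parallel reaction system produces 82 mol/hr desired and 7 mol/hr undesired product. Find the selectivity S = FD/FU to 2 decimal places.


S = desired product rate / undesired product rate
S = 82 / 7
S = 11.71


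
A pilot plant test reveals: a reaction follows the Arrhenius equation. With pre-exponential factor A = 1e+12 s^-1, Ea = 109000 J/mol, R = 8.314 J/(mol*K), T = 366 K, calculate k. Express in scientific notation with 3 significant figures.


k = A * exp(-Ea/(R*T))
k = 1e+12 * exp(-109000 / (8.314 * 366))
k = 1e+12 * exp(-35.820809)
k = 2.77e-04


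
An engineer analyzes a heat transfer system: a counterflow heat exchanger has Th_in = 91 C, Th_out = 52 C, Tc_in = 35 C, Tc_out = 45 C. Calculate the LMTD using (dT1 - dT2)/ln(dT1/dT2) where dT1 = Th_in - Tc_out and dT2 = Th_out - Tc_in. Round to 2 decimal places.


dT1 = Th_in - Tc_out = 91 - 45 = 46
dT2 = Th_out - Tc_in = 52 - 35 = 17
LMTD = (dT1 - dT2) / ln(dT1/dT2)
LMTD = (46 - 17) / ln(46/17)
LMTD = 29.13 K


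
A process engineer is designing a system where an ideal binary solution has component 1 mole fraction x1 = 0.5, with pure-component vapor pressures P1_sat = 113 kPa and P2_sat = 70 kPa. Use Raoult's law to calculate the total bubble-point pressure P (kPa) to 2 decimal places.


P = x1*P1_sat + x2*P2_sat
x2 = 1 - x1 = 1 - 0.5 = 0.5
P = 0.5*113 + 0.5*70
P = 56.5 + 35.0
P = 91.50 kPa


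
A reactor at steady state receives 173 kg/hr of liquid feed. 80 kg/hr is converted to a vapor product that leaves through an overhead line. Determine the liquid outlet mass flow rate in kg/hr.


Steady-state mass balance on the main outlet: F_out = F_in - F_removed
F_out = 173 - 80
F_out = 93 kg/hr


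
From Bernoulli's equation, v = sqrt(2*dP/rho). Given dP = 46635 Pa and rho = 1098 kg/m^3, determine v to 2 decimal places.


v = sqrt(2*dP/rho)
v = sqrt(2*46635/1098)
v = sqrt(84.945355)
v = 9.22 m/s


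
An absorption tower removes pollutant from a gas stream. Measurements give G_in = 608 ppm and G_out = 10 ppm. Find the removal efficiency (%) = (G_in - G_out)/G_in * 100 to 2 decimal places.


Efficiency = (G_in - G_out) / G_in * 100%
Efficiency = (608 - 10) / 608 * 100
Efficiency = 598 / 608 * 100
Efficiency = 98.36%


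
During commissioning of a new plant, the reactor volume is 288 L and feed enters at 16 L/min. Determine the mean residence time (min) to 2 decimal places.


tau = V / v0
tau = 288 / 16
tau = 18.00 min


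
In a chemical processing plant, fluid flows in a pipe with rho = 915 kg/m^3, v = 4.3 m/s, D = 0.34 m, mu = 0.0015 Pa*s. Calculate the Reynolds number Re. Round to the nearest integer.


Re = rho * v * D / mu
Re = 915 * 4.3 * 0.34 / 0.0015
Re = 1337.73 / 0.0015
Re = 891820


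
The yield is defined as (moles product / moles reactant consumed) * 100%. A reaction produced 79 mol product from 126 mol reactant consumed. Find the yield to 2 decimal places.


Yield = (moles product / moles consumed) * 100%
Yield = (79 / 126) * 100
Yield = 0.627 * 100
Yield = 62.70%


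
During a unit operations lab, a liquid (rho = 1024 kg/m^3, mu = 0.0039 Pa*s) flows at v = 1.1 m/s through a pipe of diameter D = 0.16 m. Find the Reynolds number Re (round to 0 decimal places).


Re = rho * v * D / mu
Re = 1024 * 1.1 * 0.16 / 0.0039
Re = 180.224 / 0.0039
Re = 46211


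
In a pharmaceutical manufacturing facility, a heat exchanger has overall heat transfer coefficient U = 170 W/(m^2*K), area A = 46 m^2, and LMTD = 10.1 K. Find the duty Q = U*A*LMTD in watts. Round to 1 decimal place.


Q = U * A * LMTD
Q = 170 * 46 * 10.1
Q = 78982.0 W


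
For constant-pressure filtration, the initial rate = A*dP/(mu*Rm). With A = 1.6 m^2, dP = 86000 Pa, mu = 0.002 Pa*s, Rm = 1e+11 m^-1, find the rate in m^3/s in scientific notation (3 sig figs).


rate = A * dP / (mu * Rm)
rate = 1.6 * 86000 / (0.002 * 1e+11)
rate = 137600.0 / 2.000e+08
rate = 6.88e-04 m^3/s


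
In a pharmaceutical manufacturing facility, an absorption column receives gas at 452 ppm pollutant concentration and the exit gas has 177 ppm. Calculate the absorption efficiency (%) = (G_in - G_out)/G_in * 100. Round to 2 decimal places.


Efficiency = (G_in - G_out) / G_in * 100%
Efficiency = (452 - 177) / 452 * 100
Efficiency = 275 / 452 * 100
Efficiency = 60.84%


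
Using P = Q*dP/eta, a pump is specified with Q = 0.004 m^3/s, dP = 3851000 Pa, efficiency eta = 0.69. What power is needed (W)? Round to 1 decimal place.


P = Q * dP / eta
P = 0.004 * 3851000 / 0.69
P = 15404.0 / 0.69
P = 22324.6 W


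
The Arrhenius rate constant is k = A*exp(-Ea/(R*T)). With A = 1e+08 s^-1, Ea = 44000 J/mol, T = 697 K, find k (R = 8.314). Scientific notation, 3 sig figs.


k = A * exp(-Ea/(R*T))
k = 1e+08 * exp(-44000 / (8.314 * 697))
k = 1e+08 * exp(-7.592938)
k = 5.04e+04


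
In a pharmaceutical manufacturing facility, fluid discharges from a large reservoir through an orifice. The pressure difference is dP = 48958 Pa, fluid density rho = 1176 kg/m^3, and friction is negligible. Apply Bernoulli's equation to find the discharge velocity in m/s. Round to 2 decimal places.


v = sqrt(2*dP/rho)
v = sqrt(2*48958/1176)
v = sqrt(83.261905)
v = 9.12 m/s


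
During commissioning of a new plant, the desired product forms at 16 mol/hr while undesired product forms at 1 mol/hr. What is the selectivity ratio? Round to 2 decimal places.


S = desired product rate / undesired product rate
S = 16 / 1
S = 16.00


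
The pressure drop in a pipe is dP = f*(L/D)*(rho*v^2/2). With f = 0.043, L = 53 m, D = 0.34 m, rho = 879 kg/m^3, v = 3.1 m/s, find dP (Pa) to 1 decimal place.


dP = f * (L/D) * (rho*v^2/2)
dP = 0.043 * (53/0.34) * (879*3.1^2/2)
L/D = 155.88235294
rho*v^2/2 = 879*9.61/2 = 4223.595
dP = 0.043 * 155.88235294 * 4223.595
dP = 28310.5 Pa


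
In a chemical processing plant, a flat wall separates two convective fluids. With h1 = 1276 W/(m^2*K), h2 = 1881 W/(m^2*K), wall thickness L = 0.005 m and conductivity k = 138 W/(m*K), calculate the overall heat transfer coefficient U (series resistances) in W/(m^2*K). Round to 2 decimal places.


1/U = 1/h1 + L/k + 1/h2
1/U = 1/1276 + 0.005/138 + 1/1881
1/U = 0.0007836991 + 3.62319e-05 + 0.0005316321
1/U = 0.0013515631
U = 739.88 W/(m^2*K)


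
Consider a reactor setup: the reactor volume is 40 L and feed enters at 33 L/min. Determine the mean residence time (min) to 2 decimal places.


tau = V / v0
tau = 40 / 33
tau = 1.21 min


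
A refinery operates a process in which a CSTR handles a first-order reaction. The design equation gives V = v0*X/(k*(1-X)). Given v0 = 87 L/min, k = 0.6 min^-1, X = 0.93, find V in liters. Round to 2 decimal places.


V = v0 * X / (k * (1 - X))
V = 87 * 0.93 / (0.6 * (1 - 0.93))
V = 80.91 / (0.6 * 0.07)
V = 80.91 / 0.042
V = 1926.43 L


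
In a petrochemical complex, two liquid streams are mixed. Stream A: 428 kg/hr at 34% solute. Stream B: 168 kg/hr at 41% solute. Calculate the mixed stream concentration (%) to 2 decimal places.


Mass balance on solute: F1*x1 + F2*x2 = F3*x3
F3 = F1 + F2 = 428 + 168 = 596 kg/hr
x3 = (F1*x1 + F2*x2)/F3
x3 = (428*0.34 + 168*0.41) / 596
x3 = 35.97%


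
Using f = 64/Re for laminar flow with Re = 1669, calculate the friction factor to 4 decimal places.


f = 64 / Re
f = 64 / 1669
f = 0.0383


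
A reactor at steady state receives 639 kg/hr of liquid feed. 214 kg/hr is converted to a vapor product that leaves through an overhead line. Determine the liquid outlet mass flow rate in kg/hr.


Steady-state mass balance on the main outlet: F_out = F_in - F_removed
F_out = 639 - 214
F_out = 425 kg/hr


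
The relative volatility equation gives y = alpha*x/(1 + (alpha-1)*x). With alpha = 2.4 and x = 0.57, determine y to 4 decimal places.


y = alpha*x / (1 + (alpha-1)*x)
y = 2.4*0.57 / (1 + (2.4-1)*0.57)
y = 1.368 / (1 + 0.798)
y = 1.368 / 1.798
y = 0.7608


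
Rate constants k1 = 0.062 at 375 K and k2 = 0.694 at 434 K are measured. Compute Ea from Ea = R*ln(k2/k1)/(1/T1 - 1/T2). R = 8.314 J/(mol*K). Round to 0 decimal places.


Ea = R * ln(k2/k1) / (1/T1 - 1/T2)
ln(k2/k1) = ln(0.694/0.062) = 2.4153376
1/T1 - 1/T2 = 1/375 - 1/434 = 0.000362519201
Ea = 8.314 * 2.4153376 / 0.000362519201
Ea = 55393 J/mol


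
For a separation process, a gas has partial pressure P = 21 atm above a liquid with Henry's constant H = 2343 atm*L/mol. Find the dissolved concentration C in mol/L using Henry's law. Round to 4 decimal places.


C = P / H
C = 21 / 2343
C = 0.0090 mol/L


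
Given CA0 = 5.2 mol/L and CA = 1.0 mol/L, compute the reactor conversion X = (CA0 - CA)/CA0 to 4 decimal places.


X = (CA0 - CA) / CA0
X = (5.2 - 1.0) / 5.2
X = 4.2 / 5.2
X = 0.8077


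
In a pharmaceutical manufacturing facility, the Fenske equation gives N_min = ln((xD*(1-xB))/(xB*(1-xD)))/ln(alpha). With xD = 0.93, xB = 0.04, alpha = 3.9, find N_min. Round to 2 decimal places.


N_min = ln((xD*(1-xB))/(xB*(1-xD))) / ln(alpha)
Numerator inside ln: 0.8928 / 0.0028 = 318.857143
ln(318.857143) = 5.764743
ln(alpha) = ln(3.9) = 1.360977
N_min = 5.764743 / 1.360977 = 4.24


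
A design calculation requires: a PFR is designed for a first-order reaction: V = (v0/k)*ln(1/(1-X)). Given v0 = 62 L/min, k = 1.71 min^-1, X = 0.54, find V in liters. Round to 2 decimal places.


V = (v0/k) * ln(1/(1-X))
V = (62/1.71) * ln(1/(1-0.54))
V = 36.25731 * ln(2.173913)
V = 36.25731 * 0.776529
V = 28.15 L


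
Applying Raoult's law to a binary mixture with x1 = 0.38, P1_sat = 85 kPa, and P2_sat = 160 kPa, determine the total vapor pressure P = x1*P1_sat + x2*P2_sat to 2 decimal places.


P = x1*P1_sat + x2*P2_sat
x2 = 1 - x1 = 1 - 0.38 = 0.62
P = 0.38*85 + 0.62*160
P = 32.3 + 99.2
P = 131.50 kPa


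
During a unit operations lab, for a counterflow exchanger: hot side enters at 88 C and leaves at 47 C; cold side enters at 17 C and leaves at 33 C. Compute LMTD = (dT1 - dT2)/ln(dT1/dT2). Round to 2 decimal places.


dT1 = Th_in - Tc_out = 88 - 33 = 55
dT2 = Th_out - Tc_in = 47 - 17 = 30
LMTD = (dT1 - dT2) / ln(dT1/dT2)
LMTD = (55 - 30) / ln(55/30)
LMTD = 41.24 K


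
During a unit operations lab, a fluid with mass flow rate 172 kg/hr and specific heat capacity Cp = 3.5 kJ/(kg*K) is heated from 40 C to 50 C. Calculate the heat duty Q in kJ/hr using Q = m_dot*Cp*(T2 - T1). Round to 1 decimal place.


Q = m_dot * Cp * (T2 - T1)
Q = 172 * 3.5 * (50 - 40)
Q = 172 * 3.5 * 10
Q = 6020.0 kJ/hr


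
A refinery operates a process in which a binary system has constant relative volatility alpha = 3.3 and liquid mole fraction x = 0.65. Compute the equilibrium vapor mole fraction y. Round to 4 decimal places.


y = alpha*x / (1 + (alpha-1)*x)
y = 3.3*0.65 / (1 + (3.3-1)*0.65)
y = 2.145 / (1 + 1.495)
y = 2.145 / 2.495
y = 0.8597


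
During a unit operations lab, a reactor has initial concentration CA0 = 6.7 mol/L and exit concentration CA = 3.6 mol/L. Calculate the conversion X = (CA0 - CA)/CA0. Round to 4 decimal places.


X = (CA0 - CA) / CA0
X = (6.7 - 3.6) / 6.7
X = 3.1 / 6.7
X = 0.4627


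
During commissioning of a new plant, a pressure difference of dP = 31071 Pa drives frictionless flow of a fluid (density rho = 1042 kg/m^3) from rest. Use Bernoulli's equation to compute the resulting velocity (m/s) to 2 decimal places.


v = sqrt(2*dP/rho)
v = sqrt(2*31071/1042)
v = sqrt(59.637236)
v = 7.72 m/s


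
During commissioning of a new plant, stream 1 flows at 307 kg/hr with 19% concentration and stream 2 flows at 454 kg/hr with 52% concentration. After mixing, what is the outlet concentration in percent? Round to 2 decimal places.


Mass balance on solute: F1*x1 + F2*x2 = F3*x3
F3 = F1 + F2 = 307 + 454 = 761 kg/hr
x3 = (F1*x1 + F2*x2)/F3
x3 = (307*0.19 + 454*0.52) / 761
x3 = 38.69%


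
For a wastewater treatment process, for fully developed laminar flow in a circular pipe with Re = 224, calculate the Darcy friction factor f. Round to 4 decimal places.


f = 64 / Re
f = 64 / 224
f = 0.2857


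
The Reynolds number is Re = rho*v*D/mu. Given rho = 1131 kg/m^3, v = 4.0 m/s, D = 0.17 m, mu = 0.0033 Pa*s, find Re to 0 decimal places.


Re = rho * v * D / mu
Re = 1131 * 4.0 * 0.17 / 0.0033
Re = 769.08 / 0.0033
Re = 233055


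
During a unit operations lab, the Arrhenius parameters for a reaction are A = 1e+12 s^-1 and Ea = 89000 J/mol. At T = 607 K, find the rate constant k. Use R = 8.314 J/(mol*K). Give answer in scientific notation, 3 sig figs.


k = A * exp(-Ea/(R*T))
k = 1e+12 * exp(-89000 / (8.314 * 607))
k = 1e+12 * exp(-17.635643)
k = 2.19e+04


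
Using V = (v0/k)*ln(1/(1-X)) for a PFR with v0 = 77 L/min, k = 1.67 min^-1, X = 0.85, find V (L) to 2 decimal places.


V = (v0/k) * ln(1/(1-X))
V = (77/1.67) * ln(1/(1-0.85))
V = 46.107784 * ln(6.666667)
V = 46.107784 * 1.89712
V = 87.47 L


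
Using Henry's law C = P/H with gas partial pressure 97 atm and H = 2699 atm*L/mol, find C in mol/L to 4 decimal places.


C = P / H
C = 97 / 2699
C = 0.0359 mol/L


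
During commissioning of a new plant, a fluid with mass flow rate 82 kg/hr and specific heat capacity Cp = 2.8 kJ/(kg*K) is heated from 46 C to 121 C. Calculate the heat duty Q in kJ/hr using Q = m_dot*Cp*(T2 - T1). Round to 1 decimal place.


Q = m_dot * Cp * (T2 - T1)
Q = 82 * 2.8 * (121 - 46)
Q = 82 * 2.8 * 75
Q = 17220.0 kJ/hr


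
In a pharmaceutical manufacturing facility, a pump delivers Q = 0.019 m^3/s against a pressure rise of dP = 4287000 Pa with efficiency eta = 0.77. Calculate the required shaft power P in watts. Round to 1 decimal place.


P = Q * dP / eta
P = 0.019 * 4287000 / 0.77
P = 81453.0 / 0.77
P = 105783.1 W


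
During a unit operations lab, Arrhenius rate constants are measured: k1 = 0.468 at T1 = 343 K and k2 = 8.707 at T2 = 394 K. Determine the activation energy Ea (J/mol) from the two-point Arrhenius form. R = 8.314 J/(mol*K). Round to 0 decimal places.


Ea = R * ln(k2/k1) / (1/T1 - 1/T2)
ln(k2/k1) = ln(8.707/0.468) = 2.9234143
1/T1 - 1/T2 = 1/343 - 1/394 = 0.000377380829
Ea = 8.314 * 2.9234143 / 0.000377380829
Ea = 64405 J/mol


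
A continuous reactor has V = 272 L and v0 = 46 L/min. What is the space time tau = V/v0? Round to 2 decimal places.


tau = V / v0
tau = 272 / 46
tau = 5.91 min


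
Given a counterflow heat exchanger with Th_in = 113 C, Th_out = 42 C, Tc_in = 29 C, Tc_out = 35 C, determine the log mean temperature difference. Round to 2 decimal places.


dT1 = Th_in - Tc_out = 113 - 35 = 78
dT2 = Th_out - Tc_in = 42 - 29 = 13
LMTD = (dT1 - dT2) / ln(dT1/dT2)
LMTD = (78 - 13) / ln(78/13)
LMTD = 36.28 K


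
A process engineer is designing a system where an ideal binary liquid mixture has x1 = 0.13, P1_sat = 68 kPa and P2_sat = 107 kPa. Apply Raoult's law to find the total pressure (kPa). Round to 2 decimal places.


P = x1*P1_sat + x2*P2_sat
x2 = 1 - x1 = 1 - 0.13 = 0.87
P = 0.13*68 + 0.87*107
P = 8.84 + 93.09
P = 101.93 kPa


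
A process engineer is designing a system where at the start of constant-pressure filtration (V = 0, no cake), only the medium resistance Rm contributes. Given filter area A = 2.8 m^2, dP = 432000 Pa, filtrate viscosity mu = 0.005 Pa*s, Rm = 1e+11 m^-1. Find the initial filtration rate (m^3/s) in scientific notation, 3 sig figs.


rate = A * dP / (mu * Rm)
rate = 2.8 * 432000 / (0.005 * 1e+11)
rate = 1209600.0 / 5.000e+08
rate = 2.42e-03 m^3/s


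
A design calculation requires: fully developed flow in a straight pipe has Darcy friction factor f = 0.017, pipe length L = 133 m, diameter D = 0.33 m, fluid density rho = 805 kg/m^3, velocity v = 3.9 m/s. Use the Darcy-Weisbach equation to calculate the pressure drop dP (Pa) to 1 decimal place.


dP = f * (L/D) * (rho*v^2/2)
dP = 0.017 * (133/0.33) * (805*3.9^2/2)
L/D = 403.03030303
rho*v^2/2 = 805*15.21/2 = 6122.025
dP = 0.017 * 403.03030303 * 6122.025
dP = 41945.1 Pa


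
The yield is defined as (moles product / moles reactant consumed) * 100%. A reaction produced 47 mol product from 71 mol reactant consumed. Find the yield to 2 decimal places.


Yield = (moles product / moles consumed) * 100%
Yield = (47 / 71) * 100
Yield = 0.662 * 100
Yield = 66.20%


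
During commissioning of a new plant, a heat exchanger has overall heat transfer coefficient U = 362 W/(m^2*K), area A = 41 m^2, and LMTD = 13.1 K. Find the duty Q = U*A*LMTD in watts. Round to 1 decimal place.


Q = U * A * LMTD
Q = 362 * 41 * 13.1
Q = 194430.2 W


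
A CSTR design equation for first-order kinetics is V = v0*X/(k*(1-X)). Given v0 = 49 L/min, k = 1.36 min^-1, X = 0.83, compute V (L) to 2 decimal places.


V = v0 * X / (k * (1 - X))
V = 49 * 0.83 / (1.36 * (1 - 0.83))
V = 40.67 / (1.36 * 0.17)
V = 40.67 / 0.2312
V = 175.91 L


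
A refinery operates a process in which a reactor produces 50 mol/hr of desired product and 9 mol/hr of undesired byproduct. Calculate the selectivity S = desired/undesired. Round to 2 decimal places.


S = desired product rate / undesired product rate
S = 50 / 9
S = 5.56


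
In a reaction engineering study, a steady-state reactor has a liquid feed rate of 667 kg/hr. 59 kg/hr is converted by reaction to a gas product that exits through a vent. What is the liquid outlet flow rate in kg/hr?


Steady-state mass balance on the main outlet: F_out = F_in - F_removed
F_out = 667 - 59
F_out = 608 kg/hr


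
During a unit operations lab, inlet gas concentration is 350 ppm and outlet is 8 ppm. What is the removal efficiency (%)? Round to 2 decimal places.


Efficiency = (G_in - G_out) / G_in * 100%
Efficiency = (350 - 8) / 350 * 100
Efficiency = 342 / 350 * 100
Efficiency = 97.71%


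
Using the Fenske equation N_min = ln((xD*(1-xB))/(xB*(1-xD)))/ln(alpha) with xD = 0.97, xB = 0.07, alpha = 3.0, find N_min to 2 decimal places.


N_min = ln((xD*(1-xB))/(xB*(1-xD))) / ln(alpha)
Numerator inside ln: 0.9021 / 0.0021 = 429.571429
ln(429.571429) = 6.062788
ln(alpha) = ln(3.0) = 1.098612
N_min = 6.062788 / 1.098612 = 5.52


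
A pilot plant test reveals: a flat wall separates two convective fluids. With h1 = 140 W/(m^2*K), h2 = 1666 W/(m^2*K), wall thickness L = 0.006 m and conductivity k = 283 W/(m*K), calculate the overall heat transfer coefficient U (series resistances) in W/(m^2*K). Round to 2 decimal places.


1/U = 1/h1 + L/k + 1/h2
1/U = 1/140 + 0.006/283 + 1/1666
1/U = 0.0071428571 + 2.12014e-05 + 0.0006002401
1/U = 0.0077642986
U = 128.79 W/(m^2*K)


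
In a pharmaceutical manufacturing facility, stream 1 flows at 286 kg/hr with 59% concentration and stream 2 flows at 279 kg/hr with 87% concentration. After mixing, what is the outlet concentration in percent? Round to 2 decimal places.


Mass balance on solute: F1*x1 + F2*x2 = F3*x3
F3 = F1 + F2 = 286 + 279 = 565 kg/hr
x3 = (F1*x1 + F2*x2)/F3
x3 = (286*0.59 + 279*0.87) / 565
x3 = 72.83%


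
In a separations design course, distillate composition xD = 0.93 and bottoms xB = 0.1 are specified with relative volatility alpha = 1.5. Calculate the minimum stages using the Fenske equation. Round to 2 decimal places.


N_min = ln((xD*(1-xB))/(xB*(1-xD))) / ln(alpha)
Numerator inside ln: 0.837 / 0.007 = 119.571429
ln(119.571429) = 4.783914
ln(alpha) = ln(1.5) = 0.405465
N_min = 4.783914 / 0.405465 = 11.80


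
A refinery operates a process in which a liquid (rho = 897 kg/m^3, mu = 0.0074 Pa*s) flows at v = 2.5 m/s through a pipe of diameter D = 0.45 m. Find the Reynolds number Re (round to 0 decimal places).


Re = rho * v * D / mu
Re = 897 * 2.5 * 0.45 / 0.0074
Re = 1009.125 / 0.0074
Re = 136368


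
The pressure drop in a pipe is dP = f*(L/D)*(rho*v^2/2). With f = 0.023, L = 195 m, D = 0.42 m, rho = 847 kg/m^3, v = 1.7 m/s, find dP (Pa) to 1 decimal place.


dP = f * (L/D) * (rho*v^2/2)
dP = 0.023 * (195/0.42) * (847*1.7^2/2)
L/D = 464.28571429
rho*v^2/2 = 847*2.89/2 = 1223.915
dP = 0.023 * 464.28571429 * 1223.915
dP = 13069.7 Pa


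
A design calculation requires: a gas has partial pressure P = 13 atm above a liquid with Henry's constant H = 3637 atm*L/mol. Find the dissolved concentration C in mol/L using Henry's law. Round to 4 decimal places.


C = P / H
C = 13 / 3637
C = 0.0036 mol/L


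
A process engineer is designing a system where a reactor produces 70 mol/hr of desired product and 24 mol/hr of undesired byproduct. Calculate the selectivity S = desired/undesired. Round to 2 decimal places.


S = desired product rate / undesired product rate
S = 70 / 24
S = 2.92
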